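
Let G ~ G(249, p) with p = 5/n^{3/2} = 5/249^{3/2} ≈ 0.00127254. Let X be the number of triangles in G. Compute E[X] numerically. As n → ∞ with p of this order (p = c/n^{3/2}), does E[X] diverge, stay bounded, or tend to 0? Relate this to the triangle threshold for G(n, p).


Number of potential triangles: C(249, 3) = 2542124.
Each occurs with probability p³ ≈ (0.00127254)³ ≈ 2.06069136e-09.
By linearity: E[X] = C(249, 3)·p³ ≈ 2542124 · 2.06069136e-09 ≈ 0.005239.
Since α = 3/2 > 1, p = c/n^{3/2} = o(1/n) is below the triangle threshold p ~ 1/n. Asymptotically E[X] ~ (c³/6)·n^{3(1−α)} = (5³/6)·n^{-1.5} → 0, so by Markov's inequality G has no triangles w.h.p.

E[X] ≈ 0.005239; in regime p = Θ(1/n^{3/2}) E[X] tends to 0 (below the triangle threshold p ~ 1/n).


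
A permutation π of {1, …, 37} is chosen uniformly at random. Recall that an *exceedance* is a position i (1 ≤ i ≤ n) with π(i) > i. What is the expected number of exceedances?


Write X = Σ_{i=1}^{37} X_i, where X_i = 1_{π(i) > i}.
For each fixed i, π(i) is uniform over {1, …, 37} (marginal of a uniform permutation), so P[π(i) > i] = (n − i)/n. Summing: Σ_{i=1}^{37} (n − i)/n = (0 + 1 + … + 36)/37 = 37(37 − 1)/(2·37) = (37 − 1)/2.
Hence E[X] = Σ_{i=1}^{37} (37 − i)/37 = 18 ≈ 18.00000.

E[X] = 18 = 18.00000.


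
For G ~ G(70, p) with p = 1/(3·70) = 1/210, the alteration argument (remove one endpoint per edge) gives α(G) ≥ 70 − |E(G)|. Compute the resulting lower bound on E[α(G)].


E[|E(G)|] = C(70, 2)·p = 2415 · (1/210) = 23/2.
E[α(G)] ≥ n − E[|E(G)|] = 70 − 23/2 = 117/2.
Numerically: ≈ 58.500.
(This is only a lower bound; the true E[α(G)] may be larger.)

E[α(G)] ≥ 117/2 ≈ 58.500.


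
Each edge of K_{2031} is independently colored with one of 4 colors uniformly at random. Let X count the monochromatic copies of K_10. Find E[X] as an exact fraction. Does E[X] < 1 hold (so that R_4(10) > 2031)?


E[X] = C(2031, 10) · 4^{1 − 45} = 321883478221675085423322615 · 4^{−44} = 321883478221675085423322615/309485009821345068724781056.
As a reduced fraction: E[X] = 321883478221675085423322615/309485009821345068724781056 ≈ 1.0400616.
Is E[X] < 1? NO.
Since E[X] ≥ 1, the first-moment bound is inconclusive at n = 2031; it does NOT by itself certify R_4(10) > 2031.

E[X] = 321883478221675085423322615/309485009821345068724781056 ≈ 1.0400616; E[X] ≥ 1; first-moment method inconclusive here.


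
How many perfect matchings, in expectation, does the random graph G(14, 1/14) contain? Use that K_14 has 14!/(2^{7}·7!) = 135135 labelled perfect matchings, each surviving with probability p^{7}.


K_14 has 14!/(2^{7}·7!) = 135135 labelled perfect matchings.
For each such perfect matching H, let X_H = 1 if all 7 edges of H are present in G. Then P[X_H = 1] = p^{7} = (1/14)^{7} = 1/105413504.
Summing the indicators: E[X] = Σ_H E[X_H] = 135135 · p^{7} = 135135 · 1/105413504 = 19305/15059072.
Numerically: E[X] ≈ 0.00128195.

E[X] = 135135 · (1/14)^{7} = 19305/15059072 ≈ 0.00128195.


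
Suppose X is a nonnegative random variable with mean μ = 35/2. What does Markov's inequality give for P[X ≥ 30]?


μ = E[X] = 35/2, a = 30.
Markov: P[X ≥ 30] ≤ μ/a = (35/2)/30 = 7/12.
Numerically: ≈ 0.5833.
(Since a = 30 > μ = 17.5000, the bound 7/12 is < 1 and informative.)

P[X ≥ 30] ≤ 7/12 ≈ 0.5833.


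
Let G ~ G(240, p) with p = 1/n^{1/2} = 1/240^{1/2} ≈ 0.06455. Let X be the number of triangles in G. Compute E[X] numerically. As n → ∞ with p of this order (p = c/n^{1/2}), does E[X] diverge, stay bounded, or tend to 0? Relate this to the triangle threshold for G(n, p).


Number of potential triangles: C(240, 3) = 2275280.
Each occurs with probability p³ ≈ (0.06455)³ ≈ 2.689572e-04.
By linearity: E[X] = C(240, 3)·p³ ≈ 2275280 · 2.689572e-04 ≈ 611.9529.
Since α = 1/2 < 1, p = c/n^{1/2} ≫ 1/n is above the triangle threshold p ~ 1/n. Asymptotically E[X] ~ (c³/6)·n^{3(1−α)} = (1³/6)·n^{1.5} → ∞; triangles are abundant w.h.p.

E[X] ≈ 611.9529; in regime p = Θ(1/n^{1/2}) E[X] diverges (above the triangle threshold p ~ 1/n).


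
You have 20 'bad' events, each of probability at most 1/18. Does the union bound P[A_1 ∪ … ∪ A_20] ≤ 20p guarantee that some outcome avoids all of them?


Union bound: P[∪_{i=1}^{20} A_i] ≤ Σ_i P[A_i] ≤ 20·p = 20·(1/18) = 10/9.
Numerically: 10/9 ≈ 1.111.
Is 10/9 < 1? NO.
Since the bound 10/9 is ≥ 1, the union bound is uninformative here; it does NOT by itself certify existence.

20·p = 10/9 ≈ 1.111; existence NOT certified by the union bound.


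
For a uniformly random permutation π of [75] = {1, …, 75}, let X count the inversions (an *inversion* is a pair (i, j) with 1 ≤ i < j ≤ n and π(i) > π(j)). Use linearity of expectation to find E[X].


Write X = Σ X_I over the C(75, 2) = 2775 pairs i < j, with X_I the indicator of one inversion.
There are 2775 indicators.
For each fixed pair i < j, the values π(i) and π(j) are two distinct elements of {1, …, 75} in uniformly random order; by symmetry P[π(i) > π(j)] = 1/2.
By linearity: E[X] = 2775 · (1/2) = C(75, 2) · (1/2) = 2775/2 = 2775/2 ≈ 1387.500.

E[X] = 2775/2 = 1387.500.


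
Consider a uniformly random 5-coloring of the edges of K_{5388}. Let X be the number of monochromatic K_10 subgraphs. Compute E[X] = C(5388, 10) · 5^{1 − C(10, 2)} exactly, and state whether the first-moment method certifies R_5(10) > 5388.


E[X] = C(5388, 10) · 5^{1 − 45} = 5634865093375880654852250419586 · 5^{−44} = 5634865093375880654852250419586/5684341886080801486968994140625.
As a reduced fraction: E[X] = 5634865093375880654852250419586/5684341886080801486968994140625 ≈ 0.9912960.
Is E[X] < 1? YES.
Since E[X] < 1, there exists a 5-coloring of K_{5388} with no monochromatic K_10; hence R_5(10) > 5388.

E[X] = 5634865093375880654852250419586/5684341886080801486968994140625 ≈ 0.9912960; E[X] < 1, so R_5(10) > 5388.


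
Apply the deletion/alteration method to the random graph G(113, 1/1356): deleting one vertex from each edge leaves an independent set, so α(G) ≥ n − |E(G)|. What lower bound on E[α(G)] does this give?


E[|E(G)|] = C(113, 2)·p = 6328 · (1/1356) = 14/3.
E[α(G)] ≥ n − E[|E(G)|] = 113 − 14/3 = 325/3.
Numerically: ≈ 108.33333.
(This is only a lower bound; the true E[α(G)] may be larger.)

E[α(G)] ≥ 325/3 ≈ 108.33333.


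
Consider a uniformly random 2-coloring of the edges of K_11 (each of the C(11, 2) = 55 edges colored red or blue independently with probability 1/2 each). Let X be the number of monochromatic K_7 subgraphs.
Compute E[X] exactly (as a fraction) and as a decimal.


Let X = Σ_S X_S over the C(11, 7) = 330 subsets S of size 7, where X_S = 1 if the K_7 on S is monochromatic.
For a fixed S, the K_7 on S has C(7, 2) = 21 edges. P[all 21 edges red] = (1/2)^21, and likewise for blue, so P[monochromatic] = 2·(1/2)^21 = 2^{1 − 21} = 1/1048576.
By linearity: E[X] = C(11, 7) · 2^{1 − 21} = 330 · 1/1048576 = 165/524288.
Numerically: E[X] ≈ 0.00031.

E[X] = C(11,7)·2^(1−C(7,2)) = 165/524288 ≈ 0.00031.


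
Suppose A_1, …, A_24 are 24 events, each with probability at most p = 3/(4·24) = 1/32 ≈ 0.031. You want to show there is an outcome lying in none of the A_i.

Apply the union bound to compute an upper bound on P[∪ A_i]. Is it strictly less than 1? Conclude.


Union bound: P[∪_{i=1}^{24} A_i] ≤ Σ_i P[A_i] ≤ 24·p = 24·(1/32) = 3/4.
Numerically: 3/4 ≈ 0.750.
Is 3/4 < 1? YES.
Since P[∪ A_i] ≤ 3/4 < 1, the complement has P[∩ A_i^c] ≥ 1 − 3/4 = 1/4 > 0, so some outcome avoids every A_i.

24·p = 3/4 ≈ 0.750; existence CERTIFIED by the union bound.


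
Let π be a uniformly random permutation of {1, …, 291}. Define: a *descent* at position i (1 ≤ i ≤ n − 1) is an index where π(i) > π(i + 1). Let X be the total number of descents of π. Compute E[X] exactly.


Write X = Σ X_I over i = 1, …, 290, with X_I the indicator of one descent.
There are 290 indicators.
For each fixed i, the pair (π(i), π(i+1)) is a uniformly random ordered pair of distinct values from {1, …, 291}; by symmetry P[π(i) > π(i+1)] = 1/2.
By linearity: E[X] = 290 · (1/2) = (291 − 1) · (1/2) = 145 ≈ 145.0000.

E[X] = 145 = 145.0000.


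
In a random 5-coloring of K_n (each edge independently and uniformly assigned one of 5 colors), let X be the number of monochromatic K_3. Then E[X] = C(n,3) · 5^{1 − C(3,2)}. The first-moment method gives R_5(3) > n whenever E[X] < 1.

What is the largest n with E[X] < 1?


We need C(n, 3) · 5^{1 − 3} < 1, i.e. C(n, 3) < 5^{3 − 1} = 25.
Check values of n near the boundary:
  n = 4: C(4, 3) = 4; 4 < 25? YES
  n = 5: C(5, 3) = 10; 10 < 25? YES
  n = 6: C(6, 3) = 20; 20 < 25? YES
  n = 7: C(7, 3) = 35; 35 < 25? NO
The largest n with C(n, 3) < 25 is n = 6 (where E[X] = 4/5 ≈ 0.80000). Hence R_5(3) > 6, i.e. R_5(3) ≥ 7.

Largest n = 6; hence R_5(3) > 6.


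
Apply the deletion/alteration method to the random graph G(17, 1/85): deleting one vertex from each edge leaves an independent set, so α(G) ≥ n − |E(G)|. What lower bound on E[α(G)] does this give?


E[|E(G)|] = C(17, 2)·p = 136 · (1/85) = 8/5.
E[α(G)] ≥ n − E[|E(G)|] = 17 − 8/5 = 77/5.
Numerically: ≈ 15.400000.
(This is only a lower bound; the true E[α(G)] may be larger.)

E[α(G)] ≥ 77/5 ≈ 15.400000.


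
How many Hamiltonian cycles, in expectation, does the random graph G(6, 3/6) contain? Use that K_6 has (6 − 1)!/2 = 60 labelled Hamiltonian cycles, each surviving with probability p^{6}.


K_6 has (6 − 1)!/2 = 60 labelled Hamiltonian cycles.
For each such Hamiltonian cycle H, let X_H = 1 if all 6 edges of H are present in G. Then P[X_H = 1] = p^{6} = (1/2)^{6} = 1/64.
By linearity: E[X] = Σ_H E[X_H] = 60 · p^{6} = 60 · 1/64 = 15/16.
Numerically: E[X] ≈ 0.9375.

E[X] = 60 · (1/2)^{6} = 15/16 ≈ 0.9375.


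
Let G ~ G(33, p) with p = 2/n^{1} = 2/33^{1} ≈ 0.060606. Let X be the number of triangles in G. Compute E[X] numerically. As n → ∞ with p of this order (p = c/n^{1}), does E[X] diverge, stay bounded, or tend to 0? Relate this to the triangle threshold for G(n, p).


Number of potential triangles: C(33, 3) = 5456.
Each occurs with probability p³ ≈ (0.060606)³ ≈ 2.2261179e-04.
By linearity: E[X] = C(33, 3)·p³ ≈ 5456 · 2.2261179e-04 ≈ 1.21457.
Here α = 1, so p = 2/n is exactly at the triangle threshold p ~ 1/n. Asymptotically E[X] → c³/6 = 2³/6 = 4/3 ≈ 1.33333, a bounded constant. In this regime the triangle count is asymptotically Poisson(c³/6).

E[X] ≈ 1.21457; in regime p = Θ(1/n^{1}) E[X] stays bounded (at the triangle threshold p ~ 1/n).


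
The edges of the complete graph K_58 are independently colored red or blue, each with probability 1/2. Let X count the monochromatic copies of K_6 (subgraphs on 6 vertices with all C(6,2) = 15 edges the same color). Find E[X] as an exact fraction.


Let X = Σ_S X_S over the C(58, 6) = 40475358 subsets S of size 6, where X_S = 1 if the K_6 on S is monochromatic.
For a fixed S, the K_6 on S has C(6, 2) = 15 edges. P[all 15 edges red] = (1/2)^15, and likewise for blue, so P[monochromatic] = 2·(1/2)^15 = 2^{1 − 15} = 1/16384.
By linearity of expectation: E[X] = C(58, 6) · 2^{1 − 15} = 40475358 · 1/16384 = 20237679/8192.
Numerically: E[X] ≈ 2470.420.

E[X] = C(58,6)·2^(1−C(6,2)) = 20237679/8192 ≈ 2470.420.


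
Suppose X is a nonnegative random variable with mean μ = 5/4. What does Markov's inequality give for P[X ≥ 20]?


μ = E[X] = 5/4, a = 20.
Markov: P[X ≥ 20] ≤ μ/a = (5/4)/20 = 1/16.
Numerically: ≈ 0.062500.
(Since a = 20 > μ = 1.250000, the bound 1/16 is < 1 and informative.)

P[X ≥ 20] ≤ 1/16 ≈ 0.062500.


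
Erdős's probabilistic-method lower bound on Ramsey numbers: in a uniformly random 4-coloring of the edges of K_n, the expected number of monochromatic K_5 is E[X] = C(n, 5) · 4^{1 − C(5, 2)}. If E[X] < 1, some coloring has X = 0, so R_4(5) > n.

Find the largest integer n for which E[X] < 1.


We need C(n, 5) · 4^{1 − 10} < 1, i.e. C(n, 5) < 4^{10 − 1} = 262144.
Check values of n near the boundary:
  n = 31: C(31, 5) = 169911; 169911 < 262144? YES
  n = 32: C(32, 5) = 201376; 201376 < 262144? YES
  n = 33: C(33, 5) = 237336; 237336 < 262144? YES
  n = 34: C(34, 5) = 278256; 278256 < 262144? NO
  n = 35: C(35, 5) = 324632; 324632 < 262144? NO
The largest n with C(n, 5) < 262144 is n = 33 (where E[X] = 29667/32768 ≈ 0.905). Hence R_4(5) > 33, i.e. R_4(5) ≥ 34.

Largest n = 33; hence R_4(5) > 33.


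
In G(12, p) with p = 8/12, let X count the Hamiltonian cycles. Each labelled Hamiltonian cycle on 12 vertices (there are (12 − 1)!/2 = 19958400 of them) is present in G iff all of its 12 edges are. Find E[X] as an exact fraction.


K_12 has (12 − 1)!/2 = 19958400 labelled Hamiltonian cycles.
For each such Hamiltonian cycle H, let X_H = 1 if all 12 edges of H are present in G. Then P[X_H = 1] = p^{12} = (2/3)^{12} = 4096/531441.
By linearity: E[X] = Σ_H E[X_H] = 19958400 · p^{12} = 19958400 · 4096/531441 = 1009254400/6561.
Numerically: E[X] ≈ 1.54e+05.

E[X] = 19958400 · (2/3)^{12} = 1009254400/6561 ≈ 1.54e+05.


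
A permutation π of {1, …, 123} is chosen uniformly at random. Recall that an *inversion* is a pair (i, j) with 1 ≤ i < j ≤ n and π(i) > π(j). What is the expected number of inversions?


Write X = Σ X_I over the C(123, 2) = 7503 pairs i < j, with X_I the indicator of one inversion.
There are 7503 indicators.
For each fixed pair i < j, the values π(i) and π(j) are two distinct elements of {1, …, 123} in uniformly random order; by symmetry P[π(i) > π(j)] = 1/2.
By linearity: E[X] = 7503 · (1/2) = C(123, 2) · (1/2) = 7503/2 = 7503/2 ≈ 3751.50000.

E[X] = 7503/2 = 3751.50000.


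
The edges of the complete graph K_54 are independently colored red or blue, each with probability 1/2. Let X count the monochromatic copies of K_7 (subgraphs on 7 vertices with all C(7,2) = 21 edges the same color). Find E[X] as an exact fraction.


Let X = Σ_S X_S over the C(54, 7) = 177100560 subsets S of size 7, where X_S = 1 if the K_7 on S is monochromatic.
For a fixed S, the K_7 on S has C(7, 2) = 21 edges. P[all 21 edges red] = (1/2)^21, and likewise for blue, so P[monochromatic] = 2·(1/2)^21 = 2^{1 − 21} = 1/1048576.
Summing: E[X] = C(54, 7) · 2^{1 − 21} = 177100560 · 1/1048576 = 11068785/65536.
Numerically: E[X] ≈ 168.8963.

E[X] = C(54,7)·2^(1−C(7,2)) = 11068785/65536 ≈ 168.8963.


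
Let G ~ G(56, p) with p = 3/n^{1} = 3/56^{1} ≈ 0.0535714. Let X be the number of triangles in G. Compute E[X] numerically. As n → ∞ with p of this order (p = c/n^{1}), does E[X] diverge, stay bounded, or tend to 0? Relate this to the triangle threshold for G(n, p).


Number of potential triangles: C(56, 3) = 27720.
Each occurs with probability p³ ≈ (0.0535714)³ ≈ 1.53744534e-04.
By linearity: E[X] = C(56, 3)·p³ ≈ 27720 · 1.53744534e-04 ≈ 4.261798.
Here α = 1, so p = 3/n is exactly at the triangle threshold p ~ 1/n. Asymptotically E[X] → c³/6 = 3³/6 = 9/2 ≈ 4.500000, a bounded constant. In this regime the triangle count is asymptotically Poisson(c³/6).

E[X] ≈ 4.261798; in regime p = Θ(1/n^{1}) E[X] stays bounded (at the triangle threshold p ~ 1/n).


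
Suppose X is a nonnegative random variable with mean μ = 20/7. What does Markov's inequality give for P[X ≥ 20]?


μ = E[X] = 20/7, a = 20.
Markov: P[X ≥ 20] ≤ μ/a = (20/7)/20 = 1/7.
Numerically: ≈ 0.1429.
(Since a = 20 > μ = 2.8571, the bound 1/7 is < 1 and informative.)

P[X ≥ 20] ≤ 1/7 ≈ 0.1429.


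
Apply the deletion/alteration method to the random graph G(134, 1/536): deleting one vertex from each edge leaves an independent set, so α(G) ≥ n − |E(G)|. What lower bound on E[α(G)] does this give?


E[|E(G)|] = C(134, 2)·p = 8911 · (1/536) = 133/8.
E[α(G)] ≥ n − E[|E(G)|] = 134 − 133/8 = 939/8.
Numerically: ≈ 117.3750.
(This is only a lower bound; the true E[α(G)] may be larger.)

E[α(G)] ≥ 939/8 ≈ 117.3750.


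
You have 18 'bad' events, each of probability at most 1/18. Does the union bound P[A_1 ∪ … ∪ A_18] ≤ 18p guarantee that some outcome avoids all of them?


Union bound: P[∪_{i=1}^{18} A_i] ≤ Σ_i P[A_i] ≤ 18·p = 18·(1/18) = 1.
Numerically: 1 ≈ 1.000000.
Is 1 < 1? NO.
Since the bound 1 is ≥ 1, the union bound is uninformative here; it does NOT by itself certify existence.

18·p = 1 ≈ 1.000000; existence NOT certified by the union bound.


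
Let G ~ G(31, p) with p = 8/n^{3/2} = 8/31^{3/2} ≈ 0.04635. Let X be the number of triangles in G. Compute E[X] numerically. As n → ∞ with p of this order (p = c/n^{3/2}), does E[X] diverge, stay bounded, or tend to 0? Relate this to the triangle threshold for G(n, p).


Number of potential triangles: C(31, 3) = 4495.
Each occurs with probability p³ ≈ (0.04635)³ ≈ 9.9573171e-05.
By linearity: E[X] = C(31, 3)·p³ ≈ 4495 · 9.9573171e-05 ≈ 0.44758.
Since α = 3/2 > 1, p = c/n^{3/2} = o(1/n) is below the triangle threshold p ~ 1/n. Asymptotically E[X] ~ (c³/6)·n^{3(1−α)} = (8³/6)·n^{-1.5} → 0, so by Markov's inequality G has no triangles w.h.p.

E[X] ≈ 0.44758; in regime p = Θ(1/n^{3/2}) E[X] tends to 0 (below the triangle threshold p ~ 1/n).


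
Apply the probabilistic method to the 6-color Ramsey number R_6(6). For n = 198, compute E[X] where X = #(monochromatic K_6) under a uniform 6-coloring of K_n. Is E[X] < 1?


E[X] = C(198, 6) · 6^{1 − 15} = 77526225777 · 6^{−14} = 77526225777/78364164096.
As a reduced fraction: E[X] = 25842075259/26121388032 ≈ 0.989.
Is E[X] < 1? YES.
Since E[X] < 1, there exists a 6-coloring of K_{198} with no monochromatic K_6; hence R_6(6) > 198.

E[X] = 25842075259/26121388032 ≈ 0.989; E[X] < 1, so R_6(6) > 198.


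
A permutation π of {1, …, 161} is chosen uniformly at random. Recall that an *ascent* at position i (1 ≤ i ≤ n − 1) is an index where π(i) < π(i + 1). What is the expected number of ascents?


Write X = Σ X_I over i = 1, …, 160, with X_I the indicator of one ascent.
There are 160 indicators.
For each fixed i, the pair (π(i), π(i+1)) is a uniformly random ordered pair of distinct values from {1, …, 161}; by symmetry P[π(i) < π(i+1)] = 1/2.
By linearity: E[X] = 160 · (1/2) = (161 − 1) · (1/2) = 80 ≈ 80.00000.

E[X] = 80 = 80.00000.


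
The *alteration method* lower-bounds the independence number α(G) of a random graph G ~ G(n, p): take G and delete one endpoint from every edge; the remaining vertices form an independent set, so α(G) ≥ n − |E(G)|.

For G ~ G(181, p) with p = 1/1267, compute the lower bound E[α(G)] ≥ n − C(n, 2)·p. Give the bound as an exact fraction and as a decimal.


E[|E(G)|] = C(181, 2)·p = 16290 · (1/1267) = 90/7.
E[α(G)] ≥ n − E[|E(G)|] = 181 − 90/7 = 1177/7.
Numerically: ≈ 168.143.
(This is only a lower bound; the true E[α(G)] may be larger.)

E[α(G)] ≥ 1177/7 ≈ 168.143.


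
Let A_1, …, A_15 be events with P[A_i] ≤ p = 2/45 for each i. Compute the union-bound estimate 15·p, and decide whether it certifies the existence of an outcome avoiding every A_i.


Union bound: P[∪_{i=1}^{15} A_i] ≤ Σ_i P[A_i] ≤ 15·p = 15·(2/45) = 2/3.
Numerically: 2/3 ≈ 0.666667.
Is 2/3 < 1? YES.
Since P[∪ A_i] ≤ 2/3 < 1, the complement has P[∩ A_i^c] ≥ 1 − 2/3 = 1/3 > 0, so some outcome avoids every A_i.

15·p = 2/3 ≈ 0.666667; existence CERTIFIED by the union bound.


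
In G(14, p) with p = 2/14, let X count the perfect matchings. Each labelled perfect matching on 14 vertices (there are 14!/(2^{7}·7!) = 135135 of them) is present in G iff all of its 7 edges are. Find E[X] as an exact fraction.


K_14 has 14!/(2^{7}·7!) = 135135 labelled perfect matchings.
For each such perfect matching H, let X_H = 1 if all 7 edges of H are present in G. Then P[X_H = 1] = p^{7} = (1/7)^{7} = 1/823543.
By linearity: E[X] = Σ_H E[X_H] = 135135 · p^{7} = 135135 · 1/823543 = 19305/117649.
Numerically: E[X] ≈ 0.164.

E[X] = 135135 · (1/7)^{7} = 19305/117649 ≈ 0.164.


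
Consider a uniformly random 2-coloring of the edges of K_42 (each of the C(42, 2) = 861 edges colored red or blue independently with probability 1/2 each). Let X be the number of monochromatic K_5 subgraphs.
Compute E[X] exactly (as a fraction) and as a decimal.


Let X = Σ_S X_S over the C(42, 5) = 850668 subsets S of size 5, where X_S = 1 if the K_5 on S is monochromatic.
For a fixed S, the K_5 on S has C(5, 2) = 10 edges. P[all 10 edges red] = (1/2)^10, and likewise for blue, so P[monochromatic] = 2·(1/2)^10 = 2^{1 − 10} = 1/512.
Summing: E[X] = C(42, 5) · 2^{1 − 10} = 850668 · 1/512 = 212667/128.
Numerically: E[X] ≈ 1661.4609.

E[X] = C(42,5)·2^(1−C(5,2)) = 212667/128 ≈ 1661.4609.


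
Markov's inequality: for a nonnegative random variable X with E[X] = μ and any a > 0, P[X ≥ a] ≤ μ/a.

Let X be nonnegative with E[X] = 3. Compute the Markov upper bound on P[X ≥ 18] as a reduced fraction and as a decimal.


μ = E[X] = 3, a = 18.
Markov: P[X ≥ 18] ≤ μ/a = (3)/18 = 1/6.
Numerically: ≈ 0.16667.
(Since a = 18 > μ = 3.00000, the bound 1/6 is < 1 and informative.)

P[X ≥ 18] ≤ 1/6 ≈ 0.16667.


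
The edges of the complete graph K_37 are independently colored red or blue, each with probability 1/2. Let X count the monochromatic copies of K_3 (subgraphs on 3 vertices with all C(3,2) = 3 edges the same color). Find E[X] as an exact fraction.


Let X = Σ_S X_S over the C(37, 3) = 7770 subsets S of size 3, where X_S = 1 if the K_3 on S is monochromatic.
For a fixed S, the K_3 on S has C(3, 2) = 3 edges. P[all 3 edges red] = (1/2)^3, and likewise for blue, so P[monochromatic] = 2·(1/2)^3 = 2^{1 − 3} = 1/4.
By linearity: E[X] = C(37, 3) · 2^{1 − 3} = 7770 · 1/4 = 3885/2.
Numerically: E[X] ≈ 1942.500.

E[X] = C(37,3)·2^(1−C(3,2)) = 3885/2 ≈ 1942.500.


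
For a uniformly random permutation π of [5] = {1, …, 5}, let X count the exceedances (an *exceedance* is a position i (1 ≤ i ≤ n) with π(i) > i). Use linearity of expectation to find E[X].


Write X = Σ_{i=1}^{5} X_i, where X_i = 1_{π(i) > i}.
For each fixed i, π(i) is uniform over {1, …, 5} (marginal of a uniform permutation), so P[π(i) > i] = (n − i)/n. Summing: Σ_{i=1}^{5} (n − i)/n = (0 + 1 + … + 4)/5 = 5(5 − 1)/(2·5) = (5 − 1)/2.
Hence E[X] = Σ_{i=1}^{5} (5 − i)/5 = 2 ≈ 2.000.

E[X] = 2 = 2.000.


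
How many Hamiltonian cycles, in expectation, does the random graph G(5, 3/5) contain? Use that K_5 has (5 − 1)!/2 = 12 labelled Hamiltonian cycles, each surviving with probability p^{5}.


K_5 has (5 − 1)!/2 = 12 labelled Hamiltonian cycles.
For each such Hamiltonian cycle H, let X_H = 1 if all 5 edges of H are present in G. Then P[X_H = 1] = p^{5} = (3/5)^{5} = 243/3125.
By linearity of expectation: E[X] = Σ_H E[X_H] = 12 · p^{5} = 12 · 243/3125 = 2916/3125.
Numerically: E[X] ≈ 0.93312.

E[X] = 12 · (3/5)^{5} = 2916/3125 ≈ 0.93312.


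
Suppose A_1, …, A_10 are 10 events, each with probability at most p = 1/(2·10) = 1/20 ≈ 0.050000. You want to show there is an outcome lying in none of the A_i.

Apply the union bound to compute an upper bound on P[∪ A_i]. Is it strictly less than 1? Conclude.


Union bound: P[∪_{i=1}^{10} A_i] ≤ Σ_i P[A_i] ≤ 10·p = 10·(1/20) = 1/2.
Numerically: 1/2 ≈ 0.500000.
Is 1/2 < 1? YES.
Since P[∪ A_i] ≤ 1/2 < 1, the complement has P[∩ A_i^c] ≥ 1 − 1/2 = 1/2 > 0, so some outcome avoids every A_i.

10·p = 1/2 ≈ 0.500000; existence CERTIFIED by the union bound.


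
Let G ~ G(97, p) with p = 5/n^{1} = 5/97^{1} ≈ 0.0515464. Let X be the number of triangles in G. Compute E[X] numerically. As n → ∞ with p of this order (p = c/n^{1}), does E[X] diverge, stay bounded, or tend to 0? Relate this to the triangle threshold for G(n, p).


Number of potential triangles: C(97, 3) = 147440.
Each occurs with probability p³ ≈ (0.0515464)³ ≈ 1.36960335e-04.
By linearity: E[X] = C(97, 3)·p³ ≈ 147440 · 1.36960335e-04 ≈ 20.193432.
Here α = 1, so p = 5/n is exactly at the triangle threshold p ~ 1/n. Asymptotically E[X] → c³/6 = 5³/6 = 125/6 ≈ 20.833333, a bounded constant. In this regime the triangle count is asymptotically Poisson(c³/6).

E[X] ≈ 20.193432; in regime p = Θ(1/n^{1}) E[X] stays bounded (at the triangle threshold p ~ 1/n).


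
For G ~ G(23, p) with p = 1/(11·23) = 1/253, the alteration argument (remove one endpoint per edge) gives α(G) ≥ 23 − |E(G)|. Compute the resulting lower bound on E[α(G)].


E[|E(G)|] = C(23, 2)·p = 253 · (1/253) = 1.
E[α(G)] ≥ n − E[|E(G)|] = 23 − 1 = 22.
Numerically: ≈ 22.000000.
(This is only a lower bound; the true E[α(G)] may be larger.)

E[α(G)] ≥ 22 ≈ 22.000000.


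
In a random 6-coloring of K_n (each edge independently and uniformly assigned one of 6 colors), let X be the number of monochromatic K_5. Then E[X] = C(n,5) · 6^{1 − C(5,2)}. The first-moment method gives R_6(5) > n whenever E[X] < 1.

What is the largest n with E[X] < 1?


We need C(n, 5) · 6^{1 − 10} < 1, i.e. C(n, 5) < 6^{10 − 1} = 10077696.
Check values of n near the boundary:
  n = 61: C(61, 5) = 5949147; 5949147 < 10077696? YES
  n = 62: C(62, 5) = 6471002; 6471002 < 10077696? YES
  n = 63: C(63, 5) = 7028847; 7028847 < 10077696? YES
  n = 64: C(64, 5) = 7624512; 7624512 < 10077696? YES
  n = 65: C(65, 5) = 8259888; 8259888 < 10077696? YES
  n = 66: C(66, 5) = 8936928; 8936928 < 10077696? YES
  n = 67: C(67, 5) = 9657648; 9657648 < 10077696? YES
  n = 68: C(68, 5) = 10424128; 10424128 < 10077696? NO
  n = 69: C(69, 5) = 11238513; 11238513 < 10077696? NO
The largest n with C(n, 5) < 10077696 is n = 67 (where E[X] = 67067/69984 ≈ 0.9583190). Hence R_6(5) > 67, i.e. R_6(5) ≥ 68.

Largest n = 67; hence R_6(5) > 67.


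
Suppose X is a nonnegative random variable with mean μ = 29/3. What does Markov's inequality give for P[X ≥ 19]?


μ = E[X] = 29/3, a = 19.
Markov: P[X ≥ 19] ≤ μ/a = (29/3)/19 = 29/57.
Numerically: ≈ 0.50877.
(Since a = 19 > μ = 9.66667, the bound 29/57 is < 1 and informative.)

P[X ≥ 19] ≤ 29/57 ≈ 0.50877.


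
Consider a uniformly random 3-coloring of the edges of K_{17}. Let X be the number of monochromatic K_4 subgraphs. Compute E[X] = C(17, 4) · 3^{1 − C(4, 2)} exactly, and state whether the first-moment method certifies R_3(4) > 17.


E[X] = C(17, 4) · 3^{1 − 6} = 2380 · 3^{−5} = 2380/243.
As a reduced fraction: E[X] = 2380/243 ≈ 9.79424.
Is E[X] < 1? NO.
Since E[X] ≥ 1, the first-moment bound is inconclusive at n = 17; it does NOT by itself certify R_3(4) > 17.

E[X] = 2380/243 ≈ 9.79424; E[X] ≥ 1; first-moment method inconclusive here.


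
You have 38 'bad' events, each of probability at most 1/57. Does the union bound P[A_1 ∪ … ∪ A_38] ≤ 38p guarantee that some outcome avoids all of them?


Union bound: P[∪_{i=1}^{38} A_i] ≤ Σ_i P[A_i] ≤ 38·p = 38·(1/57) = 2/3.
Numerically: 2/3 ≈ 0.6667.
Is 2/3 < 1? YES.
Since P[∪ A_i] ≤ 2/3 < 1, the complement has P[∩ A_i^c] ≥ 1 − 2/3 = 1/3 > 0, so some outcome avoids every A_i.

38·p = 2/3 ≈ 0.6667; existence CERTIFIED by the union bound.


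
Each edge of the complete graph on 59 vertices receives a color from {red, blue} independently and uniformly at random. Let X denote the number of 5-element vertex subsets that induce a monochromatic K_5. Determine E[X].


Let X = Σ_S X_S over the C(59, 5) = 5006386 subsets S of size 5, where X_S = 1 if the K_5 on S is monochromatic.
For a fixed S, the K_5 on S has C(5, 2) = 10 edges. P[all 10 edges red] = (1/2)^10, and likewise for blue, so P[monochromatic] = 2·(1/2)^10 = 2^{1 − 10} = 1/512.
Summing: E[X] = C(59, 5) · 2^{1 − 10} = 5006386 · 1/512 = 2503193/256.
Numerically: E[X] ≈ 9778.098.

E[X] = C(59,5)·2^(1−C(5,2)) = 2503193/256 ≈ 9778.098.


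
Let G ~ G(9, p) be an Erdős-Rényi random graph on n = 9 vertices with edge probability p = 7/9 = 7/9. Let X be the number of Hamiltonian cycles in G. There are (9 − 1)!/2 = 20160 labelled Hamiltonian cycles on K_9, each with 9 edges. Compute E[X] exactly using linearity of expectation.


K_9 has (9 − 1)!/2 = 20160 labelled Hamiltonian cycles.
For each such Hamiltonian cycle H, let X_H = 1 if all 9 edges of H are present in G. Then P[X_H = 1] = p^{9} = (7/9)^{9} = 40353607/387420489.
By linearity: E[X] = Σ_H E[X_H] = 20160 · p^{9} = 20160 · 40353607/387420489 = 90392079680/43046721.
Numerically: E[X] ≈ 2.1e+03.

E[X] = 20160 · (7/9)^{9} = 90392079680/43046721 ≈ 2.1e+03.


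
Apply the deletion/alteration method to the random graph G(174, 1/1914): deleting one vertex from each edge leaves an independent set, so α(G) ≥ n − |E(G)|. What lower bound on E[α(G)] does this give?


E[|E(G)|] = C(174, 2)·p = 15051 · (1/1914) = 173/22.
E[α(G)] ≥ n − E[|E(G)|] = 174 − 173/22 = 3655/22.
Numerically: ≈ 166.136.
(This is only a lower bound; the true E[α(G)] may be larger.)

E[α(G)] ≥ 3655/22 ≈ 166.136.


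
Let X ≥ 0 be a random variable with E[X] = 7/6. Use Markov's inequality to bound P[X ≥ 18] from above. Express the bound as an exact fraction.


μ = E[X] = 7/6, a = 18.
Markov: P[X ≥ 18] ≤ μ/a = (7/6)/18 = 7/108.
Numerically: ≈ 0.0648.
(Since a = 18 > μ = 1.1667, the bound 7/108 is < 1 and informative.)

P[X ≥ 18] ≤ 7/108 ≈ 0.0648.


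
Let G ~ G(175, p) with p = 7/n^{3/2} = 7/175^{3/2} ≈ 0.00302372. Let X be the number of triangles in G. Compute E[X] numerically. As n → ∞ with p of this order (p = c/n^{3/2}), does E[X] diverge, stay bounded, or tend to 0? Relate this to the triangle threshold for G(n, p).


Number of potential triangles: C(175, 3) = 877975.
Each occurs with probability p³ ≈ (0.00302372)³ ≈ 2.76454015e-08.
By linearity: E[X] = C(175, 3)·p³ ≈ 877975 · 2.76454015e-08 ≈ 0.024272.
Since α = 3/2 > 1, p = c/n^{3/2} = o(1/n) is below the triangle threshold p ~ 1/n. Asymptotically E[X] ~ (c³/6)·n^{3(1−α)} = (7³/6)·n^{-1.5} → 0, so by Markov's inequality G has no triangles w.h.p.

E[X] ≈ 0.024272; in regime p = Θ(1/n^{3/2}) E[X] tends to 0 (below the triangle threshold p ~ 1/n).


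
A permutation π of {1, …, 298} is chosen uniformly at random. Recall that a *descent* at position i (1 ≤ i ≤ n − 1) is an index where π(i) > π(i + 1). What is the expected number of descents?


Write X = Σ X_I over i = 1, …, 297, with X_I the indicator of one descent.
There are 297 indicators.
For each fixed i, the pair (π(i), π(i+1)) is a uniformly random ordered pair of distinct values from {1, …, 298}; by symmetry P[π(i) > π(i+1)] = 1/2.
By linearity: E[X] = 297 · (1/2) = (298 − 1) · (1/2) = 297/2 ≈ 148.50000.

E[X] = 297/2 = 148.50000.


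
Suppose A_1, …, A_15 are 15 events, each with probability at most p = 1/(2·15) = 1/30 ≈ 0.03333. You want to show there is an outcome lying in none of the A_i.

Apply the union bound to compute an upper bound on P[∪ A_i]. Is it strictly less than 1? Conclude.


Union bound: P[∪_{i=1}^{15} A_i] ≤ Σ_i P[A_i] ≤ 15·p = 15·(1/30) = 1/2.
Numerically: 1/2 ≈ 0.50000.
Is 1/2 < 1? YES.
Since P[∪ A_i] ≤ 1/2 < 1, the complement has P[∩ A_i^c] ≥ 1 − 1/2 = 1/2 > 0, so some outcome avoids every A_i.

15·p = 1/2 ≈ 0.50000; existence CERTIFIED by the union bound.


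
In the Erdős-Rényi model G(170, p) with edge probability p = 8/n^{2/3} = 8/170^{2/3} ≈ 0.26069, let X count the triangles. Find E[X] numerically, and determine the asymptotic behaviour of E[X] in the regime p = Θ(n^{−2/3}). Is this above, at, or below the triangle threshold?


Number of potential triangles: C(170, 3) = 804440.
Each occurs with probability p³ ≈ (0.26069)³ ≈ 1.7716263e-02.
By linearity: E[X] = C(170, 3)·p³ ≈ 804440 · 1.7716263e-02 ≈ 14251.67059.
Since α = 2/3 < 1, p = c/n^{2/3} ≫ 1/n is above the triangle threshold p ~ 1/n. Asymptotically E[X] ~ (c³/6)·n^{3(1−α)} = (8³/6)·n^{1} → ∞; triangles are abundant w.h.p.

E[X] ≈ 14251.67059; in regime p = Θ(1/n^{2/3}) E[X] diverges (above the triangle threshold p ~ 1/n).


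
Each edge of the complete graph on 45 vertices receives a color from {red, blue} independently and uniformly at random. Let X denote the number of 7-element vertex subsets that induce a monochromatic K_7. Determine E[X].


Let X = Σ_S X_S over the C(45, 7) = 45379620 subsets S of size 7, where X_S = 1 if the K_7 on S is monochromatic.
For a fixed S, the K_7 on S has C(7, 2) = 21 edges. P[all 21 edges red] = (1/2)^21, and likewise for blue, so P[monochromatic] = 2·(1/2)^21 = 2^{1 − 21} = 1/1048576.
By linearity: E[X] = C(45, 7) · 2^{1 − 21} = 45379620 · 1/1048576 = 11344905/262144.
Numerically: E[X] ≈ 43.2774.

E[X] = C(45,7)·2^(1−C(7,2)) = 11344905/262144 ≈ 43.2774.


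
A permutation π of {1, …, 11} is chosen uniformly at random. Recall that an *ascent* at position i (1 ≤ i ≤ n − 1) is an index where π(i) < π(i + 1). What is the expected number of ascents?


Write X = Σ X_I over i = 1, …, 10, with X_I the indicator of one ascent.
There are 10 indicators.
For each fixed i, the pair (π(i), π(i+1)) is a uniformly random ordered pair of distinct values from {1, …, 11}; by symmetry P[π(i) < π(i+1)] = 1/2.
By linearity: E[X] = 10 · (1/2) = (11 − 1) · (1/2) = 5 ≈ 5.000000.

E[X] = 5 = 5.000000.


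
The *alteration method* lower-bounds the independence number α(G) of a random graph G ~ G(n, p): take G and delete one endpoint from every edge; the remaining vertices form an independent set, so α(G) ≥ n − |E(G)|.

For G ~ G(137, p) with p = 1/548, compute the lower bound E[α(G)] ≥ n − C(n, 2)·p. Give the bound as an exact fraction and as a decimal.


E[|E(G)|] = C(137, 2)·p = 9316 · (1/548) = 17.
E[α(G)] ≥ n − E[|E(G)|] = 137 − 17 = 120.
Numerically: ≈ 120.00000.
(This is only a lower bound; the true E[α(G)] may be larger.)

E[α(G)] ≥ 120 ≈ 120.00000.


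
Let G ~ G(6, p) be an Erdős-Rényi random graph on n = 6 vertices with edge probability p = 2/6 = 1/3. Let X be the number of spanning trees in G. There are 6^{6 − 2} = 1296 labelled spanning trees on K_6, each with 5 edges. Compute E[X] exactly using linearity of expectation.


K_6 has 6^{6 − 2} = 1296 labelled spanning trees.
For each such spanning tree H, let X_H = 1 if all 5 edges of H are present in G. Then P[X_H = 1] = p^{5} = (1/3)^{5} = 1/243.
By linearity of expectation: E[X] = Σ_H E[X_H] = 1296 · p^{5} = 1296 · 1/243 = 16/3.
Numerically: E[X] ≈ 5.33333.

E[X] = 1296 · (1/3)^{5} = 16/3 ≈ 5.33333.


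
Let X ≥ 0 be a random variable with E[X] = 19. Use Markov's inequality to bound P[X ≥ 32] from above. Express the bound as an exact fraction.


μ = E[X] = 19, a = 32.
Markov: P[X ≥ 32] ≤ μ/a = (19)/32 = 19/32.
Numerically: ≈ 0.59375.
(Since a = 32 > μ = 19.00000, the bound 19/32 is < 1 and informative.)

P[X ≥ 32] ≤ 19/32 ≈ 0.59375.


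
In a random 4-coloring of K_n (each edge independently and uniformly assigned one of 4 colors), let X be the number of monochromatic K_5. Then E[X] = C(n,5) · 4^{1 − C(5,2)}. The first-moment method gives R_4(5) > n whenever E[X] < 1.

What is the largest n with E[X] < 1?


We need C(n, 5) · 4^{1 − 10} < 1, i.e. C(n, 5) < 4^{10 − 1} = 262144.
Check values of n near the boundary:
  n = 28: C(28, 5) = 98280; 98280 < 262144? YES
  n = 29: C(29, 5) = 118755; 118755 < 262144? YES
  n = 30: C(30, 5) = 142506; 142506 < 262144? YES
  n = 31: C(31, 5) = 169911; 169911 < 262144? YES
  n = 32: C(32, 5) = 201376; 201376 < 262144? YES
  n = 33: C(33, 5) = 237336; 237336 < 262144? YES
  n = 34: C(34, 5) = 278256; 278256 < 262144? NO
  n = 35: C(35, 5) = 324632; 324632 < 262144? NO
The largest n with C(n, 5) < 262144 is n = 33 (where E[X] = 29667/32768 ≈ 0.905365). Hence R_4(5) > 33, i.e. R_4(5) ≥ 34.

Largest n = 33; hence R_4(5) > 33.


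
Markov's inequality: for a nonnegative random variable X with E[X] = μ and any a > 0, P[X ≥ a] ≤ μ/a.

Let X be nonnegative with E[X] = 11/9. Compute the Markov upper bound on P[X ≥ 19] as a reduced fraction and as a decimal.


μ = E[X] = 11/9, a = 19.
Markov: P[X ≥ 19] ≤ μ/a = (11/9)/19 = 11/171.
Numerically: ≈ 0.0643.
(Since a = 19 > μ = 1.2222, the bound 11/171 is < 1 and informative.)

P[X ≥ 19] ≤ 11/171 ≈ 0.0643.


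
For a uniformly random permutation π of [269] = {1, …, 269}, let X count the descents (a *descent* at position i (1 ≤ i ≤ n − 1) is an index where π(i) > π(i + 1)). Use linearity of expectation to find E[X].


Write X = Σ X_I over i = 1, …, 268, with X_I the indicator of one descent.
There are 268 indicators.
For each fixed i, the pair (π(i), π(i+1)) is a uniformly random ordered pair of distinct values from {1, …, 269}; by symmetry P[π(i) > π(i+1)] = 1/2.
By linearity: E[X] = 268 · (1/2) = (269 − 1) · (1/2) = 134 ≈ 134.00000.

E[X] = 134 = 134.00000.


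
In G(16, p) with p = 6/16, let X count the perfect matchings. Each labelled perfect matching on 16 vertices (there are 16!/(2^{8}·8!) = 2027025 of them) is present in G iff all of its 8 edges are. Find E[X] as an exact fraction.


K_16 has 16!/(2^{8}·8!) = 2027025 labelled perfect matchings.
For each such perfect matching H, let X_H = 1 if all 8 edges of H are present in G. Then P[X_H = 1] = p^{8} = (3/8)^{8} = 6561/16777216.
By linearity: E[X] = Σ_H E[X_H] = 2027025 · p^{8} = 2027025 · 6561/16777216 = 13299311025/16777216.
Numerically: E[X] ≈ 792.7.

E[X] = 2027025 · (3/8)^{8} = 13299311025/16777216 ≈ 792.7.


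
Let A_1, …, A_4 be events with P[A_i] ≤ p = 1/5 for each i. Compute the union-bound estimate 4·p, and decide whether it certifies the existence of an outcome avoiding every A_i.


Union bound: P[∪_{i=1}^{4} A_i] ≤ Σ_i P[A_i] ≤ 4·p = 4·(1/5) = 4/5.
Numerically: 4/5 ≈ 0.800000.
Is 4/5 < 1? YES.
Since P[∪ A_i] ≤ 4/5 < 1, the complement has P[∩ A_i^c] ≥ 1 − 4/5 = 1/5 > 0, so some outcome avoids every A_i.

4·p = 4/5 ≈ 0.800000; existence CERTIFIED by the union bound.


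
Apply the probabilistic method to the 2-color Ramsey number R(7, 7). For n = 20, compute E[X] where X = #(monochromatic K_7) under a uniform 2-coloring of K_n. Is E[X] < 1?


E[X] = C(20, 7) · 2^{1 − 21} = 77520 · 2^{−20} = 77520/1048576.
As a reduced fraction: E[X] = 4845/65536 ≈ 0.0739288.
Is E[X] < 1? YES.
Since E[X] < 1, there exists a 2-coloring of K_{20} with no monochromatic K_7; hence R(7, 7) > 20.

E[X] = 4845/65536 ≈ 0.0739288; E[X] < 1, so R(7, 7) > 20.


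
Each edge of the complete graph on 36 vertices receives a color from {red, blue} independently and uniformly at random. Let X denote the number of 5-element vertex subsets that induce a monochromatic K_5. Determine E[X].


Let X = Σ_S X_S over the C(36, 5) = 376992 subsets S of size 5, where X_S = 1 if the K_5 on S is monochromatic.
For a fixed S, the K_5 on S has C(5, 2) = 10 edges. P[all 10 edges red] = (1/2)^10, and likewise for blue, so P[monochromatic] = 2·(1/2)^10 = 2^{1 − 10} = 1/512.
By linearity: E[X] = C(36, 5) · 2^{1 − 10} = 376992 · 1/512 = 11781/16.
Numerically: E[X] ≈ 736.31250.

E[X] = C(36,5)·2^(1−C(5,2)) = 11781/16 ≈ 736.31250.


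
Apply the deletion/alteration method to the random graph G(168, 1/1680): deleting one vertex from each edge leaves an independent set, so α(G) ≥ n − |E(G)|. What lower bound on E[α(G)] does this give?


E[|E(G)|] = C(168, 2)·p = 14028 · (1/1680) = 167/20.
E[α(G)] ≥ n − E[|E(G)|] = 168 − 167/20 = 3193/20.
Numerically: ≈ 159.650.
(This is only a lower bound; the true E[α(G)] may be larger.)

E[α(G)] ≥ 3193/20 ≈ 159.650.


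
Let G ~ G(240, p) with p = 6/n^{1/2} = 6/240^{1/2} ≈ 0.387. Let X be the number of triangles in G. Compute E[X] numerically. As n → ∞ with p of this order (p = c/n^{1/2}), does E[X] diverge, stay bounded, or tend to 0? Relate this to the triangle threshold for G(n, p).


Number of potential triangles: C(240, 3) = 2275280.
Each occurs with probability p³ ≈ (0.387)³ ≈ 5.80948e-02.
By linearity: E[X] = C(240, 3)·p³ ≈ 2275280 · 5.80948e-02 ≈ 132181.823.
Since α = 1/2 < 1, p = c/n^{1/2} ≫ 1/n is above the triangle threshold p ~ 1/n. Asymptotically E[X] ~ (c³/6)·n^{3(1−α)} = (6³/6)·n^{1.5} → ∞; triangles are abundant w.h.p.

E[X] ≈ 132181.823; in regime p = Θ(1/n^{1/2}) E[X] diverges (above the triangle threshold p ~ 1/n).
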